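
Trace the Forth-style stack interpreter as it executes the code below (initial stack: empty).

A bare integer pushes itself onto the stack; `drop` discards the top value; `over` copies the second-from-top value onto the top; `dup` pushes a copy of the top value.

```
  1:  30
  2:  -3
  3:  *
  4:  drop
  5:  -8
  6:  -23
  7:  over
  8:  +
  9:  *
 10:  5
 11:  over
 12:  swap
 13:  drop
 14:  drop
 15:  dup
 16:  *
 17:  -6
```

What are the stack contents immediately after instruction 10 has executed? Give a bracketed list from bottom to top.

30   -> 30
-3   -> 30 -3
*    -> -90
drop -> (empty)
-8   -> -8
-23  -> -8 -23
over -> -8 -23 -8
+    -> -8 -31
*    -> 248
5    -> 248 5

[248, 5]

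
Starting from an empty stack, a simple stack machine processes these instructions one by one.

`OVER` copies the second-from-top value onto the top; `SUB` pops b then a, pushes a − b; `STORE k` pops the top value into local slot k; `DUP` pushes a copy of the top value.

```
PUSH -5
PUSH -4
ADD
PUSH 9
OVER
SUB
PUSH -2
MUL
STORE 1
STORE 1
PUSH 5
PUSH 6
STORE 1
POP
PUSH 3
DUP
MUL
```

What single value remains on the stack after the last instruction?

9

PUSH -5 → -5
PUSH -4 → -5 -4
ADD     → -9
PUSH 9  → -9 9
OVER    → -9 9 -9
SUB     → -9 18
PUSH -2 → -9 18 -2
MUL     → -9 -36
STORE 1 → -9
STORE 1 → (empty)
PUSH 5  → 5
PUSH 6  → 5 6
STORE 1 → 5
POP     → (empty)
PUSH 3  → 3
DUP     → 3 3
MUL     → 9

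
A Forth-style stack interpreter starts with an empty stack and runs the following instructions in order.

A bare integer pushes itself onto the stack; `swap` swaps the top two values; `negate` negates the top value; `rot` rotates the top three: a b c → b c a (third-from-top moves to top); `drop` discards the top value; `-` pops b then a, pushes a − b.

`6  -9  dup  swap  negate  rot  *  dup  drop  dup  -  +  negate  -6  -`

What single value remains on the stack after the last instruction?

6      → 6
-9     → 6 -9
dup    → 6 -9 -9
swap   → 6 -9 -9
negate → 6 -9 9
rot    → -9 9 6
*      → -9 54
dup    → -9 54 54
drop   → -9 54
dup    → -9 54 54
-      → -9 0
+      → -9
negate → 9
-6     → 9 -6
-      → 15

15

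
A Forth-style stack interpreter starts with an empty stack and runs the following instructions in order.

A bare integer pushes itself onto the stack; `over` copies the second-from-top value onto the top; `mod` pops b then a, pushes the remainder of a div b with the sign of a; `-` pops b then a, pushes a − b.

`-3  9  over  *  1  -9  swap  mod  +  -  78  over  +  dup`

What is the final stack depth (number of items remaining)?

3

-3   : [-3]
9    : [-3, 9]
over : [-3, 9, -3]
*    : [-3, -27]
1    : [-3, -27, 1]
-9   : [-3, -27, 1, -9]
swap : [-3, -27, -9, 1]
mod  : [-3, -27, 0]
+    : [-3, -27]
-    : [24]
78   : [24, 78]
over : [24, 78, 24]
+    : [24, 102]
dup  : [24, 102, 102]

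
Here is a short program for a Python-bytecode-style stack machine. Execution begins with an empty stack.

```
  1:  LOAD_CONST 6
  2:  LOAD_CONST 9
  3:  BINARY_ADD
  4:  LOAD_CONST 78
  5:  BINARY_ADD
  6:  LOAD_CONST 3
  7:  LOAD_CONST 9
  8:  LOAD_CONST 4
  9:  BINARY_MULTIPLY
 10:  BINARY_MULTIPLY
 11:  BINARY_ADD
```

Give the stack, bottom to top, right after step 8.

[93, 3, 9, 4]

LOAD_CONST 6  -> 6
LOAD_CONST 9  -> 6 9
BINARY_ADD    -> 15
LOAD_CONST 78 -> 15 78
BINARY_ADD    -> 93
LOAD_CONST 3  -> 93 3
LOAD_CONST 9  -> 93 3 9
LOAD_CONST 4  -> 93 3 9 4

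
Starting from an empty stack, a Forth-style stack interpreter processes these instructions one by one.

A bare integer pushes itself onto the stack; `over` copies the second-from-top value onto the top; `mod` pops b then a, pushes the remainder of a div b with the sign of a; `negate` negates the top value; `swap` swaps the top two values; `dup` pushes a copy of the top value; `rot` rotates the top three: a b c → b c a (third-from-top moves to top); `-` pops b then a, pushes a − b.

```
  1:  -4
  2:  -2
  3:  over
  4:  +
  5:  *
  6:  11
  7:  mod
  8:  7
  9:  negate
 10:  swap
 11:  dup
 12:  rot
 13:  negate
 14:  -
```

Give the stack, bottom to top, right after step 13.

-4     -> [-4]
-2     -> [-4, -2]
over   -> [-4, -2, -4]
+      -> [-4, -6]
*      -> [24]
11     -> [24, 11]
mod    -> [2]
7      -> [2, 7]
negate -> [2, -7]
swap   -> [-7, 2]
dup    -> [-7, 2, 2]
rot    -> [2, 2, -7]
negate -> [2, 2, 7]

[2, 2, 7]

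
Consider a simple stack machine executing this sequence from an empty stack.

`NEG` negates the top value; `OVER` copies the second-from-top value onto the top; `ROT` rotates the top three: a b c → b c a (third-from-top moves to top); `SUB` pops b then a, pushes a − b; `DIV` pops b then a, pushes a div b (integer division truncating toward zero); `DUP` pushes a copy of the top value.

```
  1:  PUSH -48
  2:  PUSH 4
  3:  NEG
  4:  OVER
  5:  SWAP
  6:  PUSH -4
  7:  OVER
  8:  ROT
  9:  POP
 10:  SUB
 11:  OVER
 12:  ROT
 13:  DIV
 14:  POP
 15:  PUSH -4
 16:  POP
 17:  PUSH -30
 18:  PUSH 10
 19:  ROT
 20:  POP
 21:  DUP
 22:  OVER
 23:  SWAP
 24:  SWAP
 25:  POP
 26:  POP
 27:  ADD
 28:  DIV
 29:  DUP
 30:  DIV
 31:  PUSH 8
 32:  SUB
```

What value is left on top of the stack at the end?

PUSH -48 -> -48
PUSH 4   -> -48 4
NEG      -> -48 -4
OVER     -> -48 -4 -48
SWAP     -> -48 -48 -4
PUSH -4  -> -48 -48 -4 -4
OVER     -> -48 -48 -4 -4 -4
ROT      -> -48 -48 -4 -4 -4
POP      -> -48 -48 -4 -4
SUB      -> -48 -48 0
OVER     -> -48 -48 0 -48
ROT      -> -48 0 -48 -48
DIV      -> -48 0 1
POP      -> -48 0
PUSH -4  -> -48 0 -4
POP      -> -48 0
PUSH -30 -> -48 0 -30
PUSH 10  -> -48 0 -30 10
ROT      -> -48 -30 10 0
POP      -> -48 -30 10
DUP      -> -48 -30 10 10
OVER     -> -48 -30 10 10 10
SWAP     -> -48 -30 10 10 10
SWAP     -> -48 -30 10 10 10
POP      -> -48 -30 10 10
POP      -> -48 -30 10
ADD      -> -48 -20
DIV      -> 2
DUP      -> 2 2
DIV      -> 1
PUSH 8   -> 1 8
SUB      -> -7

-7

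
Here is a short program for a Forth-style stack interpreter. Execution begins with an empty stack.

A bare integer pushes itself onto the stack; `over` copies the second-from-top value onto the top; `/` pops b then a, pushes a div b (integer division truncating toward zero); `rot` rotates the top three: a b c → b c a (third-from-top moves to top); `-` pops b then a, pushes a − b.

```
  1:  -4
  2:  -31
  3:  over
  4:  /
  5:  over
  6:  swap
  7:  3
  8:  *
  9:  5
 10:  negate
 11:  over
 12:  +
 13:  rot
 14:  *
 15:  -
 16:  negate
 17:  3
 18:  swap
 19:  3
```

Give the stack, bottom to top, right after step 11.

-4     → [-4]
-31    → [-4, -31]
over   → [-4, -31, -4]
/      → [-4, 7]
over   → [-4, 7, -4]
swap   → [-4, -4, 7]
3      → [-4, -4, 7, 3]
*      → [-4, -4, 21]
5      → [-4, -4, 21, 5]
negate → [-4, -4, 21, -5]
over   → [-4, -4, 21, -5, 21]

[-4, -4, 21, -5, 21]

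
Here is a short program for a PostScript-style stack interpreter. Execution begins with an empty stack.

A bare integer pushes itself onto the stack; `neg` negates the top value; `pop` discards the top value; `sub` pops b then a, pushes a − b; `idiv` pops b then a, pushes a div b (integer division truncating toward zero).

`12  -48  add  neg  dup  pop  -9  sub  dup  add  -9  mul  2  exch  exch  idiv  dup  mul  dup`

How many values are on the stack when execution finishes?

2

12   -> [12]
-48  -> [12, -48]
add  -> [-36]
neg  -> [36]
dup  -> [36, 36]
pop  -> [36]
-9   -> [36, -9]
sub  -> [45]
dup  -> [45, 45]
add  -> [90]
-9   -> [90, -9]
mul  -> [-810]
2    -> [-810, 2]
exch -> [2, -810]
exch -> [-810, 2]
idiv -> [-405]
dup  -> [-405, -405]
mul  -> [164025]
dup  -> [164025, 164025]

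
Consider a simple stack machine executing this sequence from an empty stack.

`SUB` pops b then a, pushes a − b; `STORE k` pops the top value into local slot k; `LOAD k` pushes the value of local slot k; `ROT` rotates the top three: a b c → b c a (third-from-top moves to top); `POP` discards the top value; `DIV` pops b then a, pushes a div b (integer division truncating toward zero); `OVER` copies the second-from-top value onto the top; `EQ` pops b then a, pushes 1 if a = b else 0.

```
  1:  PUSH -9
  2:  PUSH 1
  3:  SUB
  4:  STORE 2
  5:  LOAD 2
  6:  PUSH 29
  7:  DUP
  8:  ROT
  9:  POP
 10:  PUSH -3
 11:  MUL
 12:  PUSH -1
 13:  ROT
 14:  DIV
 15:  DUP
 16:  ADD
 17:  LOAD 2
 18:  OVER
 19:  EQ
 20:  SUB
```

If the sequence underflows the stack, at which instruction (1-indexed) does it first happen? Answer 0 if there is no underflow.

PUSH -9 : [-9]
PUSH 1  : [-9, 1]
SUB     : [-10]
STORE 2 : []
LOAD 2  : [-10]
PUSH 29 : [-10, 29]
DUP     : [-10, 29, 29]
ROT     : [29, 29, -10]
POP     : [29, 29]
PUSH -3 : [29, 29, -3]
MUL     : [29, -87]
PUSH -1 : [29, -87, -1]
ROT     : [-87, -1, 29]
DIV     : [-87, 0]
DUP     : [-87, 0, 0]
ADD     : [-87, 0]
LOAD 2  : [-87, 0, -10]
OVER    : [-87, 0, -10, 0]
EQ      : [-87, 0, 0]
SUB     : [-87, 0]

0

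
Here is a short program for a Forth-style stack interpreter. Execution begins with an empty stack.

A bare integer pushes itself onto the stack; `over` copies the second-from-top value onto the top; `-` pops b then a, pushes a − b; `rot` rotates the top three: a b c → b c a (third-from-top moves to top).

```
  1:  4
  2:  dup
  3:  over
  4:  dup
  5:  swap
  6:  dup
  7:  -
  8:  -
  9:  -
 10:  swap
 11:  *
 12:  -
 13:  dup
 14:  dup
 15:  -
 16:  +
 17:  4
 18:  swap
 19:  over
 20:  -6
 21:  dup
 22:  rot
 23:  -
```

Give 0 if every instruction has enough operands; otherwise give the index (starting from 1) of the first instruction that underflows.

12

4     [4]
dup   [4, 4]
over  [4, 4, 4]
dup   [4, 4, 4, 4]
swap  [4, 4, 4, 4]
dup   [4, 4, 4, 4, 4]
-     [4, 4, 4, 0]
-     [4, 4, 4]
-     [4, 0]
swap  [0, 4]
*     [0]
-  — needs 2 operands, stack has 1 → underflow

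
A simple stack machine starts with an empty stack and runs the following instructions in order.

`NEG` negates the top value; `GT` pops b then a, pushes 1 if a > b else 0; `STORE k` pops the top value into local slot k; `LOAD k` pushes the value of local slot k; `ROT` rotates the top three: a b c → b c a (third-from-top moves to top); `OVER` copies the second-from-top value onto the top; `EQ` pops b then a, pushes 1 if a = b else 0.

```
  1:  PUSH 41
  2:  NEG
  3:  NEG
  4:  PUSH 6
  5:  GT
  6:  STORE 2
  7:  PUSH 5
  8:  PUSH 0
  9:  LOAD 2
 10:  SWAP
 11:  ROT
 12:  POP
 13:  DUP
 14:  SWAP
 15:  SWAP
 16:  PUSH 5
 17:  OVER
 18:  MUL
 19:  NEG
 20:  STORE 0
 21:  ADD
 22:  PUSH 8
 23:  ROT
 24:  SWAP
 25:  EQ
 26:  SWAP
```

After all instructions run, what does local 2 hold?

1

PUSH 41 : [41]
NEG     : [-41]
NEG     : [41]
PUSH 6  : [41, 6]
GT      : [1]
STORE 2 : []
PUSH 5  : [5]
PUSH 0  : [5, 0]
LOAD 2  : [5, 0, 1]
SWAP    : [5, 1, 0]
ROT     : [1, 0, 5]
POP     : [1, 0]
DUP     : [1, 0, 0]
SWAP    : [1, 0, 0]
SWAP    : [1, 0, 0]
PUSH 5  : [1, 0, 0, 5]
OVER    : [1, 0, 0, 5, 0]
MUL     : [1, 0, 0, 0]
NEG     : [1, 0, 0, 0]
STORE 0 : [1, 0, 0]
ADD     : [1, 0]
PUSH 8  : [1, 0, 8]
ROT     : [0, 8, 1]
SWAP    : [0, 1, 8]
EQ      : [0, 0]
SWAP    : [0, 0]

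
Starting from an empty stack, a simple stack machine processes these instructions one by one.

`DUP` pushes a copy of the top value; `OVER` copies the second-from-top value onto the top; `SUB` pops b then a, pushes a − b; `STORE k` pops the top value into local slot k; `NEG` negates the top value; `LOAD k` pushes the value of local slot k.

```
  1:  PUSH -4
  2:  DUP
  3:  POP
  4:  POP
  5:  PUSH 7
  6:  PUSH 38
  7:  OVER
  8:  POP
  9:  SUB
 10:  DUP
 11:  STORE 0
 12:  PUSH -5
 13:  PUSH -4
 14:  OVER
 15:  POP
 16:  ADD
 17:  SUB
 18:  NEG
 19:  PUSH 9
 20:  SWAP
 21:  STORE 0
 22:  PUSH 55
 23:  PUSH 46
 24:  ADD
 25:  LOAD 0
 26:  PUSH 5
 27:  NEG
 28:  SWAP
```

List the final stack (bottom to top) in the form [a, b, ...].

[9, 101, -5, 22]

PUSH -4 → [-4]
DUP     → [-4, -4]
POP     → [-4]
POP     → []
PUSH 7  → [7]
PUSH 38 → [7, 38]
OVER    → [7, 38, 7]
POP     → [7, 38]
SUB     → [-31]
DUP     → [-31, -31]
STORE 0 → [-31]
PUSH -5 → [-31, -5]
PUSH -4 → [-31, -5, -4]
OVER    → [-31, -5, -4, -5]
POP     → [-31, -5, -4]
ADD     → [-31, -9]
SUB     → [-22]
NEG     → [22]
PUSH 9  → [22, 9]
SWAP    → [9, 22]
STORE 0 → [9]
PUSH 55 → [9, 55]
PUSH 46 → [9, 55, 46]
ADD     → [9, 101]
LOAD 0  → [9, 101, 22]
PUSH 5  → [9, 101, 22, 5]
NEG     → [9, 101, 22, -5]
SWAP    → [9, 101, -5, 22]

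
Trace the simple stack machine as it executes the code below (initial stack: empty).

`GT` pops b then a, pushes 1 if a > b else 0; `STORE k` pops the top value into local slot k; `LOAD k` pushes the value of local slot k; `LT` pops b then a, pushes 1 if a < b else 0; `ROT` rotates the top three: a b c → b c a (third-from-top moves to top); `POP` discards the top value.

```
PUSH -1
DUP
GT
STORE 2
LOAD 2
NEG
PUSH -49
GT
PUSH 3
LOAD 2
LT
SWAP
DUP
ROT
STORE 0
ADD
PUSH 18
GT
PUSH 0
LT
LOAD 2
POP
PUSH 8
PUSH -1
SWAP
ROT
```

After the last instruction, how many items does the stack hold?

3

PUSH -1  -> [-1]
DUP      -> [-1, -1]
GT       -> [0]
STORE 2  -> []
LOAD 2   -> [0]
NEG      -> [0]
PUSH -49 -> [0, -49]
GT       -> [1]
PUSH 3   -> [1, 3]
LOAD 2   -> [1, 3, 0]
LT       -> [1, 0]
SWAP     -> [0, 1]
DUP      -> [0, 1, 1]
ROT      -> [1, 1, 0]
STORE 0  -> [1, 1]
ADD      -> [2]
PUSH 18  -> [2, 18]
GT       -> [0]
PUSH 0   -> [0, 0]
LT       -> [0]
LOAD 2   -> [0, 0]
POP      -> [0]
PUSH 8   -> [0, 8]
PUSH -1  -> [0, 8, -1]
SWAP     -> [0, -1, 8]
ROT      -> [-1, 8, 0]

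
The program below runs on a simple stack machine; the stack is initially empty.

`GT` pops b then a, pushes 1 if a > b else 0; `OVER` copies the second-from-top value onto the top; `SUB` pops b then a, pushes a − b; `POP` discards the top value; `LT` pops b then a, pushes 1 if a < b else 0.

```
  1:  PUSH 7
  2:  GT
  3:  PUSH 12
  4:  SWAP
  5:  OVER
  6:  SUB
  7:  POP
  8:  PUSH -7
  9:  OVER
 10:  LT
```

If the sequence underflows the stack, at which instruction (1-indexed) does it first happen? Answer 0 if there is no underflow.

2

PUSH 7 → [7]
GT  — needs 2 operands, stack has 1 → underflow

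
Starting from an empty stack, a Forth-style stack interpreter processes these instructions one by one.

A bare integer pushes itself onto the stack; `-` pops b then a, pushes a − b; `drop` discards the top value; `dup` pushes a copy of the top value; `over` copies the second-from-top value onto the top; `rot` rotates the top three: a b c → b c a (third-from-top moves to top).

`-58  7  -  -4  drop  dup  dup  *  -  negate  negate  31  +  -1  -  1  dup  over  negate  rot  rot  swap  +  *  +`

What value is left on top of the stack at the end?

-58     -58
7       -58 7
-       -65
-4      -65 -4
drop    -65
dup     -65 -65
dup     -65 -65 -65
*       -65 4225
-       -4290
negate  4290
negate  -4290
31      -4290 31
+       -4259
-1      -4259 -1
-       -4258
1       -4258 1
dup     -4258 1 1
over    -4258 1 1 1
negate  -4258 1 1 -1
rot     -4258 1 -1 1
rot     -4258 -1 1 1
swap    -4258 -1 1 1
+       -4258 -1 2
*       -4258 -2
+       -4260

-4260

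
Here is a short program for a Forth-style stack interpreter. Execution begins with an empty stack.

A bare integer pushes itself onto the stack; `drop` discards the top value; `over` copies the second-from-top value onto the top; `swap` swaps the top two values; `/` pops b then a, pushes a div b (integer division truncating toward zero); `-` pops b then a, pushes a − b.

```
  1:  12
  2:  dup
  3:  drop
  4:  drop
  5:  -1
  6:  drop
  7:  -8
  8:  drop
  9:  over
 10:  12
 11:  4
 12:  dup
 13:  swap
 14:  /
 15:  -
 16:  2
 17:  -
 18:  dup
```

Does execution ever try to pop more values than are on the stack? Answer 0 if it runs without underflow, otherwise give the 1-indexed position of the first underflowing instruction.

12    12
dup   12 12
drop  12
drop  (empty)
-1    -1
drop  (empty)
-8    -8
drop  (empty)
over  — needs 2 operands, stack has 0 → underflow

9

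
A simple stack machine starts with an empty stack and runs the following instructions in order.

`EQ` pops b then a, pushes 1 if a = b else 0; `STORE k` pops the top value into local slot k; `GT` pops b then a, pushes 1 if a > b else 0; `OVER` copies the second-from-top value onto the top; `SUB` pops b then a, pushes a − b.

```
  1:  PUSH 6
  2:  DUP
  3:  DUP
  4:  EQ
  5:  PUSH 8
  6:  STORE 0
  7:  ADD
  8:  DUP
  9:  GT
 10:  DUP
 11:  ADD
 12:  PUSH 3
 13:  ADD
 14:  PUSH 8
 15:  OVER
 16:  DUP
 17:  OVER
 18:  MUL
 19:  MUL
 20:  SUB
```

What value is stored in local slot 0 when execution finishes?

8

PUSH 6  → [6]
DUP     → [6, 6]
DUP     → [6, 6, 6]
EQ      → [6, 1]
PUSH 8  → [6, 1, 8]
STORE 0 → [6, 1]
ADD     → [7]
DUP     → [7, 7]
GT      → [0]
DUP     → [0, 0]
ADD     → [0]
PUSH 3  → [0, 3]
ADD     → [3]
PUSH 8  → [3, 8]
OVER    → [3, 8, 3]
DUP     → [3, 8, 3, 3]
OVER    → [3, 8, 3, 3, 3]
MUL     → [3, 8, 3, 9]
MUL     → [3, 8, 27]
SUB     → [3, -19]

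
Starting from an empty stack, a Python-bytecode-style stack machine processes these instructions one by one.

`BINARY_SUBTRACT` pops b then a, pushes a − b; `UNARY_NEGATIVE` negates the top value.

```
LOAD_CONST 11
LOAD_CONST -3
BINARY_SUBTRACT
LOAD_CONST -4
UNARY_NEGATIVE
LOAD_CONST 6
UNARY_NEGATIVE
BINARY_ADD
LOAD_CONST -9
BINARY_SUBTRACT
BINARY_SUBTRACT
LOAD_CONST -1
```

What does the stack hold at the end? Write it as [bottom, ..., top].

[7, -1]

LOAD_CONST 11   : [11]
LOAD_CONST -3   : [11, -3]
BINARY_SUBTRACT : [14]
LOAD_CONST -4   : [14, -4]
UNARY_NEGATIVE  : [14, 4]
LOAD_CONST 6    : [14, 4, 6]
UNARY_NEGATIVE  : [14, 4, -6]
BINARY_ADD      : [14, -2]
LOAD_CONST -9   : [14, -2, -9]
BINARY_SUBTRACT : [14, 7]
BINARY_SUBTRACT : [7]
LOAD_CONST -1   : [7, -1]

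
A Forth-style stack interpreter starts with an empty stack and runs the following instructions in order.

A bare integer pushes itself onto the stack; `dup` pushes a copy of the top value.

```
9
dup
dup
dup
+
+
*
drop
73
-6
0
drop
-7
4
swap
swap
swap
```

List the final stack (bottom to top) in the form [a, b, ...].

9    → 9
dup  → 9 9
dup  → 9 9 9
dup  → 9 9 9 9
+    → 9 9 18
+    → 9 27
*    → 243
drop → (empty)
73   → 73
-6   → 73 -6
0    → 73 -6 0
drop → 73 -6
-7   → 73 -6 -7
4    → 73 -6 -7 4
swap → 73 -6 4 -7
swap → 73 -6 -7 4
swap → 73 -6 4 -7

[73, -6, 4, -7]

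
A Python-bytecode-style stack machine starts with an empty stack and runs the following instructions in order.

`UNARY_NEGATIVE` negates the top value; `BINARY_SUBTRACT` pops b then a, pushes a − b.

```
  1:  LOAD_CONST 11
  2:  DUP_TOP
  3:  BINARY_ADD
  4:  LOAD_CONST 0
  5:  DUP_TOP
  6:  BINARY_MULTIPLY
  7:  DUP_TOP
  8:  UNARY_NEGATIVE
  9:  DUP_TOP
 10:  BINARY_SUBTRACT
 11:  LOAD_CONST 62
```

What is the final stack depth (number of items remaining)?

LOAD_CONST 11   -> 11
DUP_TOP         -> 11 11
BINARY_ADD      -> 22
LOAD_CONST 0    -> 22 0
DUP_TOP         -> 22 0 0
BINARY_MULTIPLY -> 22 0
DUP_TOP         -> 22 0 0
UNARY_NEGATIVE  -> 22 0 0
DUP_TOP         -> 22 0 0 0
BINARY_SUBTRACT -> 22 0 0
LOAD_CONST 62   -> 22 0 0 62

4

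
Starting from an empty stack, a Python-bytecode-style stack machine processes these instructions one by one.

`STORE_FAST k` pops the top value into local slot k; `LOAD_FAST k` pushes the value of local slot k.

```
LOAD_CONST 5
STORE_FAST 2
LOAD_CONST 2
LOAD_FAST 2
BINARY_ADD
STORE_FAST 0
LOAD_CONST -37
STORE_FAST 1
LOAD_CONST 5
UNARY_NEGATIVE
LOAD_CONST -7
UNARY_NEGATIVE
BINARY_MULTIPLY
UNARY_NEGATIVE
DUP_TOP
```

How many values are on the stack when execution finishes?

2

LOAD_CONST 5    → 5
STORE_FAST 2    → (empty)
LOAD_CONST 2    → 2
LOAD_FAST 2     → 2 5
BINARY_ADD      → 7
STORE_FAST 0    → (empty)
LOAD_CONST -37  → -37
STORE_FAST 1    → (empty)
LOAD_CONST 5    → 5
UNARY_NEGATIVE  → -5
LOAD_CONST -7   → -5 -7
UNARY_NEGATIVE  → -5 7
BINARY_MULTIPLY → -35
UNARY_NEGATIVE  → 35
DUP_TOP         → 35 35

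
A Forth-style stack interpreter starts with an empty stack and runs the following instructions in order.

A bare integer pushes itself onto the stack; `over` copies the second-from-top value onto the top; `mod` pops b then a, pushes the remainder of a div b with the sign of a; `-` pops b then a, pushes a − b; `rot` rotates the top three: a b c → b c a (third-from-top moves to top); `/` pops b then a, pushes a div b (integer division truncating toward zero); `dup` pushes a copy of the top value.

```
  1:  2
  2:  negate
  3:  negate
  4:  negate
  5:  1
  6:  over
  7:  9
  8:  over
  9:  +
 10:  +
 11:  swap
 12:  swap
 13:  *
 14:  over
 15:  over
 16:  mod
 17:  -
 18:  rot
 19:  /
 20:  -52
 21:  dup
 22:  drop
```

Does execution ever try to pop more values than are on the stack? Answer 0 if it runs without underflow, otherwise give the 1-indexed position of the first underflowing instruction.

18

2       [2]
negate  [-2]
negate  [2]
negate  [-2]
1       [-2, 1]
over    [-2, 1, -2]
9       [-2, 1, -2, 9]
over    [-2, 1, -2, 9, -2]
+       [-2, 1, -2, 7]
+       [-2, 1, 5]
swap    [-2, 5, 1]
swap    [-2, 1, 5]
*       [-2, 5]
over    [-2, 5, -2]
over    [-2, 5, -2, 5]
mod     [-2, 5, -2]
-       [-2, 7]
rot  — needs 3 operands, stack has 2 → underflow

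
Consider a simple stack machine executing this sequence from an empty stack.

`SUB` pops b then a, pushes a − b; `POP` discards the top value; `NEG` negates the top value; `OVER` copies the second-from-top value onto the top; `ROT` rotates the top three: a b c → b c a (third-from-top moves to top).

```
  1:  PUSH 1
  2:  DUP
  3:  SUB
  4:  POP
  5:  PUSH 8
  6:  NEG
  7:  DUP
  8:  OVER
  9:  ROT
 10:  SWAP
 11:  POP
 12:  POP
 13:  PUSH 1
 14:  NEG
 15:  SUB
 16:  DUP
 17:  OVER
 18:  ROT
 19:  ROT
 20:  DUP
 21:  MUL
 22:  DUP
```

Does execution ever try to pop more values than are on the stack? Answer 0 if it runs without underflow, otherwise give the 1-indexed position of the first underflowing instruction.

PUSH 1 -> [1]
DUP    -> [1, 1]
SUB    -> [0]
POP    -> []
PUSH 8 -> [8]
NEG    -> [-8]
DUP    -> [-8, -8]
OVER   -> [-8, -8, -8]
ROT    -> [-8, -8, -8]
SWAP   -> [-8, -8, -8]
POP    -> [-8, -8]
POP    -> [-8]
PUSH 1 -> [-8, 1]
NEG    -> [-8, -1]
SUB    -> [-7]
DUP    -> [-7, -7]
OVER   -> [-7, -7, -7]
ROT    -> [-7, -7, -7]
ROT    -> [-7, -7, -7]
DUP    -> [-7, -7, -7, -7]
MUL    -> [-7, -7, 49]
DUP    -> [-7, -7, 49, 49]

0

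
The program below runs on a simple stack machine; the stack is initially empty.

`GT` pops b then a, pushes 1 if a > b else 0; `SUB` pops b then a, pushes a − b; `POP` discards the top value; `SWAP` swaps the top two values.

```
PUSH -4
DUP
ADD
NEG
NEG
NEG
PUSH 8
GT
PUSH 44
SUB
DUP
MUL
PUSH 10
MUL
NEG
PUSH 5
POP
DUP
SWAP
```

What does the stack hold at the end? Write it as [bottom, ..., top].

PUSH -4 → [-4]
DUP     → [-4, -4]
ADD     → [-8]
NEG     → [8]
NEG     → [-8]
NEG     → [8]
PUSH 8  → [8, 8]
GT      → [0]
PUSH 44 → [0, 44]
SUB     → [-44]
DUP     → [-44, -44]
MUL     → [1936]
PUSH 10 → [1936, 10]
MUL     → [19360]
NEG     → [-19360]
PUSH 5  → [-19360, 5]
POP     → [-19360]
DUP     → [-19360, -19360]
SWAP    → [-19360, -19360]

[-19360, -19360]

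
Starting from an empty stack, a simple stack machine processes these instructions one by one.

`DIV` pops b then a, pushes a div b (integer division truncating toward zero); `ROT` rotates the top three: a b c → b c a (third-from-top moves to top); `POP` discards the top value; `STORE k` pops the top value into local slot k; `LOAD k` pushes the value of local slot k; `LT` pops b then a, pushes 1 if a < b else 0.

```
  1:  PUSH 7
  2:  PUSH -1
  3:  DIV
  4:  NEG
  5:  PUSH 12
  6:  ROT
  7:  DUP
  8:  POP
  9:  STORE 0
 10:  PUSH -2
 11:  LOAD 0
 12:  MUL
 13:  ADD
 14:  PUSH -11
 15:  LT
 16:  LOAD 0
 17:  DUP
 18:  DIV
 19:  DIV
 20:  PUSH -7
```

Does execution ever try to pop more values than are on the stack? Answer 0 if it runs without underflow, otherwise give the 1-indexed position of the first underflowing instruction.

PUSH 7  → [7]
PUSH -1 → [7, -1]
DIV     → [-7]
NEG     → [7]
PUSH 12 → [7, 12]
ROT  — needs 3 operands, stack has 2 → underflow

6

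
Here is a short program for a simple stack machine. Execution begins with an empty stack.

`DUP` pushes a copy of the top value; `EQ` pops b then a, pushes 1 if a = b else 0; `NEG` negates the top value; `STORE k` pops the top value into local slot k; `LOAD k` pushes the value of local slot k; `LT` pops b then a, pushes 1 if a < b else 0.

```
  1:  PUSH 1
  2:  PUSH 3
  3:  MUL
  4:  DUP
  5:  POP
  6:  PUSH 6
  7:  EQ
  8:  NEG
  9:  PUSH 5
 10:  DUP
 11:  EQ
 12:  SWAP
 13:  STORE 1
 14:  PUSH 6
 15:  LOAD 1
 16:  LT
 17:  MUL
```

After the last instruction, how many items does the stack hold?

PUSH 1  -> 1
PUSH 3  -> 1 3
MUL     -> 3
DUP     -> 3 3
POP     -> 3
PUSH 6  -> 3 6
EQ      -> 0
NEG     -> 0
PUSH 5  -> 0 5
DUP     -> 0 5 5
EQ      -> 0 1
SWAP    -> 1 0
STORE 1 -> 1
PUSH 6  -> 1 6
LOAD 1  -> 1 6 0
LT      -> 1 0
MUL     -> 0

1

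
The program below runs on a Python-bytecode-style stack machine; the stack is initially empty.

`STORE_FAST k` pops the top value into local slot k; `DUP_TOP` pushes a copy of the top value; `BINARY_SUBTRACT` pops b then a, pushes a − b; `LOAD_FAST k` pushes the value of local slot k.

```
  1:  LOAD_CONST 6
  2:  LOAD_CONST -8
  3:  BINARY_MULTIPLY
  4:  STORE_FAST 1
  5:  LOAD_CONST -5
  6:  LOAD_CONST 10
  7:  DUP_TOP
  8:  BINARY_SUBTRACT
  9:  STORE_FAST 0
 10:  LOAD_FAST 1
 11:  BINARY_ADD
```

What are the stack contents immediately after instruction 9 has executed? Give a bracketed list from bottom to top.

[-5]

LOAD_CONST 6    → [6]
LOAD_CONST -8   → [6, -8]
BINARY_MULTIPLY → [-48]
STORE_FAST 1    → []
LOAD_CONST -5   → [-5]
LOAD_CONST 10   → [-5, 10]
DUP_TOP         → [-5, 10, 10]
BINARY_SUBTRACT → [-5, 0]
STORE_FAST 0    → [-5]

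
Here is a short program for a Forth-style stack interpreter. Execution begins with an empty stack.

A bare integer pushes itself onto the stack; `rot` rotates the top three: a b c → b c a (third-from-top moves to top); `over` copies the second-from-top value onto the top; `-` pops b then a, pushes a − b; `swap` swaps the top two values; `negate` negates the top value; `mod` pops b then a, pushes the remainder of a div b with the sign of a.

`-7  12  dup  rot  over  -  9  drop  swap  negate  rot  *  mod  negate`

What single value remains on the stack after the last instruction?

-7      -7
12      -7 12
dup     -7 12 12
rot     12 12 -7
over    12 12 -7 12
-       12 12 -19
9       12 12 -19 9
drop    12 12 -19
swap    12 -19 12
negate  12 -19 -12
rot     -19 -12 12
*       -19 -144
mod     -19
negate  19

19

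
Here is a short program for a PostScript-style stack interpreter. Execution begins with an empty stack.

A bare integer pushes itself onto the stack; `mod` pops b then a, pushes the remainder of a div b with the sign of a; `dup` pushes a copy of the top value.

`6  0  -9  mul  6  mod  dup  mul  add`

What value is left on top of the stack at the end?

6

6    6
0    6 0
-9   6 0 -9
mul  6 0
6    6 0 6
mod  6 0
dup  6 0 0
mul  6 0
add  6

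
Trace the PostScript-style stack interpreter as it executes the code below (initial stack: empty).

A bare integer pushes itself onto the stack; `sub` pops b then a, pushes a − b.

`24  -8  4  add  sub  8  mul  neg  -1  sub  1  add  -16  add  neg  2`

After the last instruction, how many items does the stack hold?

2

24  → 24
-8  → 24 -8
4   → 24 -8 4
add → 24 -4
sub → 28
8   → 28 8
mul → 224
neg → -224
-1  → -224 -1
sub → -223
1   → -223 1
add → -222
-16 → -222 -16
add → -238
neg → 238
2   → 238 2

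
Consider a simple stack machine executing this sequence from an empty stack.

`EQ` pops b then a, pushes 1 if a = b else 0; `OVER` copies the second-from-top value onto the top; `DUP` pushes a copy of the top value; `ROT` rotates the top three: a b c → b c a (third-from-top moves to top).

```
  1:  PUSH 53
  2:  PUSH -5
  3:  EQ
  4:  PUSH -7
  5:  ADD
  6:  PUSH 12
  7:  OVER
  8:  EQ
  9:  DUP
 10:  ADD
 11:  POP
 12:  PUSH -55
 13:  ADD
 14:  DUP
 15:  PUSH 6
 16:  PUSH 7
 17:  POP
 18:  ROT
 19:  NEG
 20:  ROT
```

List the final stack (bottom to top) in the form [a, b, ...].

PUSH 53  → [53]
PUSH -5  → [53, -5]
EQ       → [0]
PUSH -7  → [0, -7]
ADD      → [-7]
PUSH 12  → [-7, 12]
OVER     → [-7, 12, -7]
EQ       → [-7, 0]
DUP      → [-7, 0, 0]
ADD      → [-7, 0]
POP      → [-7]
PUSH -55 → [-7, -55]
ADD      → [-62]
DUP      → [-62, -62]
PUSH 6   → [-62, -62, 6]
PUSH 7   → [-62, -62, 6, 7]
POP      → [-62, -62, 6]
ROT      → [-62, 6, -62]
NEG      → [-62, 6, 62]
ROT      → [6, 62, -62]

[6, 62, -62]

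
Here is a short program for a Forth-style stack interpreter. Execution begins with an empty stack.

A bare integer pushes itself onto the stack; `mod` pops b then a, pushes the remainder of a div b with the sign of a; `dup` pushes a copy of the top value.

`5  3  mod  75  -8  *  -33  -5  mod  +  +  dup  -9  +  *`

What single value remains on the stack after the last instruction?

366610

5   → [5]
3   → [5, 3]
mod → [2]
75  → [2, 75]
-8  → [2, 75, -8]
*   → [2, -600]
-33 → [2, -600, -33]
-5  → [2, -600, -33, -5]
mod → [2, -600, -3]
+   → [2, -603]
+   → [-601]
dup → [-601, -601]
-9  → [-601, -601, -9]
+   → [-601, -610]
*   → [366610]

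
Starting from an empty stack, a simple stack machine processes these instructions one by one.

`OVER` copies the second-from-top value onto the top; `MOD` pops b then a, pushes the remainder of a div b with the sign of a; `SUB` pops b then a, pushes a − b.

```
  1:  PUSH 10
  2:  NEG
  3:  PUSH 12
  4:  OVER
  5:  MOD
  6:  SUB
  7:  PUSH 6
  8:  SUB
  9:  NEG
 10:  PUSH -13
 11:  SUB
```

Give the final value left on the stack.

PUSH 10  : 10
NEG      : -10
PUSH 12  : -10 12
OVER     : -10 12 -10
MOD      : -10 2
SUB      : -12
PUSH 6   : -12 6
SUB      : -18
NEG      : 18
PUSH -13 : 18 -13
SUB      : 31

31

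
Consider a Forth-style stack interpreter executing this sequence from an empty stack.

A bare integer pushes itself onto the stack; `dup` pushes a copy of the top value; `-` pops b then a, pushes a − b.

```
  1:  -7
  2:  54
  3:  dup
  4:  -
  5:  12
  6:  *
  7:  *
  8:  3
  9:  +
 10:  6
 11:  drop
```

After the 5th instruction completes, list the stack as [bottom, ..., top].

[-7, 0, 12]

-7  → [-7]
54  → [-7, 54]
dup → [-7, 54, 54]
-   → [-7, 0]
12  → [-7, 0, 12]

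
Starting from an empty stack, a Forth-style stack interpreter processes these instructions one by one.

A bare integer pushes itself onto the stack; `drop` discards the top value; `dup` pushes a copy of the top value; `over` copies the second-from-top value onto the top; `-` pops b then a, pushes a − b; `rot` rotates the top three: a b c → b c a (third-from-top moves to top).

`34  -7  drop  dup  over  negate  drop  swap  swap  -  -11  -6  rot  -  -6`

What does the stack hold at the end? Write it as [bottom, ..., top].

34      34
-7      34 -7
drop    34
dup     34 34
over    34 34 34
negate  34 34 -34
drop    34 34
swap    34 34
swap    34 34
-       0
-11     0 -11
-6      0 -11 -6
rot     -11 -6 0
-       -11 -6
-6      -11 -6 -6

[-11, -6, -6]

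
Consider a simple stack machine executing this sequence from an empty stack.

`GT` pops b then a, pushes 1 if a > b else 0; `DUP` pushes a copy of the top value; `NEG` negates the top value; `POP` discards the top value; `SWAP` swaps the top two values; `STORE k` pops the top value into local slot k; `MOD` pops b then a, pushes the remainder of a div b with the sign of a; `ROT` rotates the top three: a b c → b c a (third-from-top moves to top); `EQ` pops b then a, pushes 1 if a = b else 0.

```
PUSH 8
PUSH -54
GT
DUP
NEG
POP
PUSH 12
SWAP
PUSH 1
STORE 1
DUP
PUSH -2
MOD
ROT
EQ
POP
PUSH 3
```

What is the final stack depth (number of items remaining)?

PUSH 8   → [8]
PUSH -54 → [8, -54]
GT       → [1]
DUP      → [1, 1]
NEG      → [1, -1]
POP      → [1]
PUSH 12  → [1, 12]
SWAP     → [12, 1]
PUSH 1   → [12, 1, 1]
STORE 1  → [12, 1]
DUP      → [12, 1, 1]
PUSH -2  → [12, 1, 1, -2]
MOD      → [12, 1, 1]
ROT      → [1, 1, 12]
EQ       → [1, 0]
POP      → [1]
PUSH 3   → [1, 3]

2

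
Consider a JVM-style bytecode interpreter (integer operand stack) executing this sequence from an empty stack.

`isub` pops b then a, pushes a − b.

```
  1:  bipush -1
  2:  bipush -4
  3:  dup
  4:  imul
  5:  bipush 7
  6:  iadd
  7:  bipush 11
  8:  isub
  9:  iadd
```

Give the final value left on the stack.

bipush -1 → -1
bipush -4 → -1 -4
dup       → -1 -4 -4
imul      → -1 16
bipush 7  → -1 16 7
iadd      → -1 23
bipush 11 → -1 23 11
isub      → -1 12
iadd      → 11

11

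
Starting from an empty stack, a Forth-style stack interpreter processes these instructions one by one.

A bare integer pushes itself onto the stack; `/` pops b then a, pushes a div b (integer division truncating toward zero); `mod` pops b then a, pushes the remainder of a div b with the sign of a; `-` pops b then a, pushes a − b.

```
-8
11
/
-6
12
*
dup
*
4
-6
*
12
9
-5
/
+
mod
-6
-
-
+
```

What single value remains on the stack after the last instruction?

-8  → -8
11  → -8 11
/   → 0
-6  → 0 -6
12  → 0 -6 12
*   → 0 -72
dup → 0 -72 -72
*   → 0 5184
4   → 0 5184 4
-6  → 0 5184 4 -6
*   → 0 5184 -24
12  → 0 5184 -24 12
9   → 0 5184 -24 12 9
-5  → 0 5184 -24 12 9 -5
/   → 0 5184 -24 12 -1
+   → 0 5184 -24 11
mod → 0 5184 -2
-6  → 0 5184 -2 -6
-   → 0 5184 4
-   → 0 5180
+   → 5180

5180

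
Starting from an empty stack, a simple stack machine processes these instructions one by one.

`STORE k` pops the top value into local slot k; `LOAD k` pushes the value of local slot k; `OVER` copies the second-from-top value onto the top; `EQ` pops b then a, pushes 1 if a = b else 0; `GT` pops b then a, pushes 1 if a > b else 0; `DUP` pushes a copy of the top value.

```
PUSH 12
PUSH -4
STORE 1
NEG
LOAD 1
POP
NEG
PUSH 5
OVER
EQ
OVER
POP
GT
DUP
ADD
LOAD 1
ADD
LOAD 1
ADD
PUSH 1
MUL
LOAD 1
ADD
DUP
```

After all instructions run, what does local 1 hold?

-4

PUSH 12  [12]
PUSH -4  [12, -4]
STORE 1  [12]
NEG      [-12]
LOAD 1   [-12, -4]
POP      [-12]
NEG      [12]
PUSH 5   [12, 5]
OVER     [12, 5, 12]
EQ       [12, 0]
OVER     [12, 0, 12]
POP      [12, 0]
GT       [1]
DUP      [1, 1]
ADD      [2]
LOAD 1   [2, -4]
ADD      [-2]
LOAD 1   [-2, -4]
ADD      [-6]
PUSH 1   [-6, 1]
MUL      [-6]
LOAD 1   [-6, -4]
ADD      [-10]
DUP      [-10, -10]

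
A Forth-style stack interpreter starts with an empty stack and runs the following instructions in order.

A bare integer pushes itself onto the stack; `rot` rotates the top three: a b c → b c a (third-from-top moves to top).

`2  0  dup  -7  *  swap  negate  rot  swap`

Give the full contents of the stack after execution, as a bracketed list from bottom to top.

2      : [2]
0      : [2, 0]
dup    : [2, 0, 0]
-7     : [2, 0, 0, -7]
*      : [2, 0, 0]
swap   : [2, 0, 0]
negate : [2, 0, 0]
rot    : [0, 0, 2]
swap   : [0, 2, 0]

[0, 2, 0]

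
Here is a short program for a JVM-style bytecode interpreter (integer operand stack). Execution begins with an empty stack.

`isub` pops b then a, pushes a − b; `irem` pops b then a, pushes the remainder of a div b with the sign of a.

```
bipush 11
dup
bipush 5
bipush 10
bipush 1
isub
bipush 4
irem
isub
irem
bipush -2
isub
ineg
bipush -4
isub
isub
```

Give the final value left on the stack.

12

bipush 11 → 11
dup       → 11 11
bipush 5  → 11 11 5
bipush 10 → 11 11 5 10
bipush 1  → 11 11 5 10 1
isub      → 11 11 5 9
bipush 4  → 11 11 5 9 4
irem      → 11 11 5 1
isub      → 11 11 4
irem      → 11 3
bipush -2 → 11 3 -2
isub      → 11 5
ineg      → 11 -5
bipush -4 → 11 -5 -4
isub      → 11 -1
isub      → 12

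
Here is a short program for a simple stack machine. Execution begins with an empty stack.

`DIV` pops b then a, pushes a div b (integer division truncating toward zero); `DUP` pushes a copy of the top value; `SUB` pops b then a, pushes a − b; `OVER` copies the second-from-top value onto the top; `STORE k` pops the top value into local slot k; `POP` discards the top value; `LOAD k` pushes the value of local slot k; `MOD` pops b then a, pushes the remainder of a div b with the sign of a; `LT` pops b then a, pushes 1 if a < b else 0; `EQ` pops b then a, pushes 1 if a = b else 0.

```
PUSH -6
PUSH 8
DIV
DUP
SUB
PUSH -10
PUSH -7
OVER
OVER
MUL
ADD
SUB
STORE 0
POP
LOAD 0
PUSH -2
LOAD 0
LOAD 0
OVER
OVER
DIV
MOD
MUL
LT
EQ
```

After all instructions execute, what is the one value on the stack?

PUSH -6  -> [-6]
PUSH 8   -> [-6, 8]
DIV      -> [0]
DUP      -> [0, 0]
SUB      -> [0]
PUSH -10 -> [0, -10]
PUSH -7  -> [0, -10, -7]
OVER     -> [0, -10, -7, -10]
OVER     -> [0, -10, -7, -10, -7]
MUL      -> [0, -10, -7, 70]
ADD      -> [0, -10, 63]
SUB      -> [0, -73]
STORE 0  -> [0]
POP      -> []
LOAD 0   -> [-73]
PUSH -2  -> [-73, -2]
LOAD 0   -> [-73, -2, -73]
LOAD 0   -> [-73, -2, -73, -73]
OVER     -> [-73, -2, -73, -73, -73]
OVER     -> [-73, -2, -73, -73, -73, -73]
DIV      -> [-73, -2, -73, -73, 1]
MOD      -> [-73, -2, -73, 0]
MUL      -> [-73, -2, 0]
LT       -> [-73, 1]
EQ       -> [0]

0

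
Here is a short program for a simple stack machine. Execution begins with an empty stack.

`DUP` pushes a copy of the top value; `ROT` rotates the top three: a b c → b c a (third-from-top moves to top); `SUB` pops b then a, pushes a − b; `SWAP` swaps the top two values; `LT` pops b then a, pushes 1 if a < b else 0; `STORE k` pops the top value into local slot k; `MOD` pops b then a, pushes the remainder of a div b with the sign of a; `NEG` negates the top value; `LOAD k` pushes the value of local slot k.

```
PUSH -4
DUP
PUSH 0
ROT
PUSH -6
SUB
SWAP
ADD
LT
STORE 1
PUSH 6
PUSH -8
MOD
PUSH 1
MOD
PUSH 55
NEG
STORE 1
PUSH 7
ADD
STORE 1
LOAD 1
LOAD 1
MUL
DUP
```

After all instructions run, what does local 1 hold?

7

PUSH -4 → -4
DUP     → -4 -4
PUSH 0  → -4 -4 0
ROT     → -4 0 -4
PUSH -6 → -4 0 -4 -6
SUB     → -4 0 2
SWAP    → -4 2 0
ADD     → -4 2
LT      → 1
STORE 1 → (empty)
PUSH 6  → 6
PUSH -8 → 6 -8
MOD     → 6
PUSH 1  → 6 1
MOD     → 0
PUSH 55 → 0 55
NEG     → 0 -55
STORE 1 → 0
PUSH 7  → 0 7
ADD     → 7
STORE 1 → (empty)
LOAD 1  → 7
LOAD 1  → 7 7
MUL     → 49
DUP     → 49 49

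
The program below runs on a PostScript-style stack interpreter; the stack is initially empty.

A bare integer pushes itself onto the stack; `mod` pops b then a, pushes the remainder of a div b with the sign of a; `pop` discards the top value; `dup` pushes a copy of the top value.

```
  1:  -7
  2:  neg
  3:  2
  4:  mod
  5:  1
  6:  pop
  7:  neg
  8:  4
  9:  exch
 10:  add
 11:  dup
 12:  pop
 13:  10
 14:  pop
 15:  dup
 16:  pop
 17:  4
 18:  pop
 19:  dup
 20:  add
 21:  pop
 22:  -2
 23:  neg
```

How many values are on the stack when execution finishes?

1

-7   : [-7]
neg  : [7]
2    : [7, 2]
mod  : [1]
1    : [1, 1]
pop  : [1]
neg  : [-1]
4    : [-1, 4]
exch : [4, -1]
add  : [3]
dup  : [3, 3]
pop  : [3]
10   : [3, 10]
pop  : [3]
dup  : [3, 3]
pop  : [3]
4    : [3, 4]
pop  : [3]
dup  : [3, 3]
add  : [6]
pop  : []
-2   : [-2]
neg  : [2]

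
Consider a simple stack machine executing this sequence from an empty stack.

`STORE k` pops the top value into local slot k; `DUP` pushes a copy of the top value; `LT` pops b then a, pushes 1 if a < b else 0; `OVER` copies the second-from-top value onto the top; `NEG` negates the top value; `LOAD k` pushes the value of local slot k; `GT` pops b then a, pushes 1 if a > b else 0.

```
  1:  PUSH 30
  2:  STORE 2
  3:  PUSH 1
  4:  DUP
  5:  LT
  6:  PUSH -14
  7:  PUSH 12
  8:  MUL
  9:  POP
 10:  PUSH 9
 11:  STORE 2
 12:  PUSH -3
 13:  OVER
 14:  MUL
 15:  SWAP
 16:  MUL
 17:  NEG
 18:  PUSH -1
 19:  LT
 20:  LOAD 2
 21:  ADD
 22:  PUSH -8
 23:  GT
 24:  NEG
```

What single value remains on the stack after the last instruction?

-1

PUSH 30  : 30
STORE 2  : (empty)
PUSH 1   : 1
DUP      : 1 1
LT       : 0
PUSH -14 : 0 -14
PUSH 12  : 0 -14 12
MUL      : 0 -168
POP      : 0
PUSH 9   : 0 9
STORE 2  : 0
PUSH -3  : 0 -3
OVER     : 0 -3 0
MUL      : 0 0
SWAP     : 0 0
MUL      : 0
NEG      : 0
PUSH -1  : 0 -1
LT       : 0
LOAD 2   : 0 9
ADD      : 9
PUSH -8  : 9 -8
GT       : 1
NEG      : -1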